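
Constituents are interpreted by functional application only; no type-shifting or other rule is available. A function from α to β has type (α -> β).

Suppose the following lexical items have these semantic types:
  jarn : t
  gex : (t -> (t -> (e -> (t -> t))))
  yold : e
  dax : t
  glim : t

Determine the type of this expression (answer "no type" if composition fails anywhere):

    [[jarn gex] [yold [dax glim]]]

[jarn gex]: gex is (t -> (t -> (e -> (t -> t)))), jarn is t; result (t -> (e -> (t -> t))).
[dax glim]: t with t — neither is a function whose domain matches the other; composition fails here.

no type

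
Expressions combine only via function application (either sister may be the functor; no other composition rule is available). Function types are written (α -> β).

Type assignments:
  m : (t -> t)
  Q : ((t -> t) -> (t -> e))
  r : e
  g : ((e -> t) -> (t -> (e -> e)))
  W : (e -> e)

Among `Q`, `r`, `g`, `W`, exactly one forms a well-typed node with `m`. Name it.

Q — combines: Q : ((t -> t) -> (t -> e)) takes m : (t -> t) as argument, giving (t -> e).
r : e — m needs t; r needs nothing (atomic); neither fits.
g : ((e -> t) -> (t -> (e -> e))) — m needs t; g needs (e -> t); neither fits.
W : (e -> e) — m needs t; W needs e; neither fits.

Q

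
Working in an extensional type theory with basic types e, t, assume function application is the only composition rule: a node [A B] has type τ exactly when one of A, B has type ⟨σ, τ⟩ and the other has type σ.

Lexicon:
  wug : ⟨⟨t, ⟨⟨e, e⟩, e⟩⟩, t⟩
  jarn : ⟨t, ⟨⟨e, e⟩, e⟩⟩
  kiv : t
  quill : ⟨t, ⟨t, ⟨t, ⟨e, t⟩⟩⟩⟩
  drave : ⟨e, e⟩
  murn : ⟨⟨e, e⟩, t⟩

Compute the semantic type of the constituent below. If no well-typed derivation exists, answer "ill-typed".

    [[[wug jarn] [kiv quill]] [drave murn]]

⟨e, t⟩

[wug jarn] — wug of type ⟨⟨t, ⟨⟨e, e⟩, e⟩⟩, t⟩ combines with jarn of type ⟨t, ⟨⟨e, e⟩, e⟩⟩: type t.
[kiv quill] — quill of type ⟨t, ⟨t, ⟨t, ⟨e, t⟩⟩⟩⟩ combines with kiv of type t: type ⟨t, ⟨t, ⟨e, t⟩⟩⟩.
[[wug jarn] [kiv quill]] — [kiv quill] of type ⟨t, ⟨t, ⟨e, t⟩⟩⟩ combines with [wug jarn] of type t: type ⟨t, ⟨e, t⟩⟩.
[drave murn] — murn of type ⟨⟨e, e⟩, t⟩ combines with drave of type ⟨e, e⟩: type t.
[[[wug jarn] [kiv quill]] [drave murn]] — [[wug jarn] [kiv quill]] of type ⟨t, ⟨e, t⟩⟩ combines with [drave murn] of type t: type ⟨e, t⟩.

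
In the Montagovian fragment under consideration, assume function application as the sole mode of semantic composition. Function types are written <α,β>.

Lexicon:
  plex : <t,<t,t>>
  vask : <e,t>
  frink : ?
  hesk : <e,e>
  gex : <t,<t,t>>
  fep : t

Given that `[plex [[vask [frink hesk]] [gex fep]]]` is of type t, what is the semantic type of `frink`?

For [plex [[vask [frink hesk]] [gex fep]]] to have type t with plex of type <t,<t,t>>, [[vask [frink hesk]] [gex fep]] must be the function: [[vask [frink hesk]] [gex fep]] : <<t,<t,t>>,t>.
For [[vask [frink hesk]] [gex fep]] to have type <<t,<t,t>>,t> with [gex fep] of type <t,t>, [vask [frink hesk]] must be the function: [vask [frink hesk]] : <<t,t>,<<t,<t,t>>,t>>.
For [vask [frink hesk]] to have type <<t,t>,<<t,<t,t>>,t>> with vask of type <e,t>, [frink hesk] must be the function: [frink hesk] : <<e,t>,<<t,t>,<<t,<t,t>>,t>>>.
For [frink hesk] to have type <<e,t>,<<t,t>,<<t,<t,t>>,t>>> with hesk of type <e,e>, frink must be the function: frink : <<e,e>,<<e,t>,<<t,t>,<<t,<t,t>>,t>>>>.

<<e,e>,<<e,t>,<<t,t>,<<t,<t,t>>,t>>>>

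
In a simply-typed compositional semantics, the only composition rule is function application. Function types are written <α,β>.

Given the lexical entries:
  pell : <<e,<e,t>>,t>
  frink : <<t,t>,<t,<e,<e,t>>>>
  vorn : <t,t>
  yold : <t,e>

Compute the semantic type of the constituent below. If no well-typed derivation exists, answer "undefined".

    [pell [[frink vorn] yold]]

[frink vorn]: <<t,t>,<t,<e,<e,t>>>> applied to <t,t> yields <t,<e,<e,t>>>.
[[frink vorn] yold]: <t,<e,<e,t>>> with <t,e> — neither is a function whose domain matches the other; composition fails here.

undefined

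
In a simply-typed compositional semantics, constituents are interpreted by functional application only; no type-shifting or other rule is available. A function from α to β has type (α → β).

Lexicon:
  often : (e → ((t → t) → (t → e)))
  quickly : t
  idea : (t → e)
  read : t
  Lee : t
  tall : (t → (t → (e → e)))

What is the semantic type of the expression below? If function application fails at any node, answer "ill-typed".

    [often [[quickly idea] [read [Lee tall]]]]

At [quickly idea], idea : (t → e) takes quickly : t, giving e.
At [Lee tall], tall : (t → (t → (e → e))) takes Lee : t, giving (t → (e → e)).
At [read [Lee tall]], [Lee tall] : (t → (e → e)) takes read : t, giving (e → e).
At [[quickly idea] [read [Lee tall]]], [read [Lee tall]] : (e → e) takes [quickly idea] : e, giving e.
At [often [[quickly idea] [read [Lee tall]]]], often : (e → ((t → t) → (t → e))) takes [[quickly idea] [read [Lee tall]]] : e, giving ((t → t) → (t → e)).

((t → t) → (t → e))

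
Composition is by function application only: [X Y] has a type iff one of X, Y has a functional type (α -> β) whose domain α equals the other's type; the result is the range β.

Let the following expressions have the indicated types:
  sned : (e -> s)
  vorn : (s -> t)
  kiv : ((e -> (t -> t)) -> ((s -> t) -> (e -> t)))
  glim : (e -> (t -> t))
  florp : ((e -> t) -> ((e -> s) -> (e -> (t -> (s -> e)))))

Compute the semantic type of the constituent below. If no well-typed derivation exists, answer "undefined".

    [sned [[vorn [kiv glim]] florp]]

(e -> (t -> (s -> e)))

At [kiv glim], kiv : ((e -> (t -> t)) -> ((s -> t) -> (e -> t))) takes glim : (e -> (t -> t)), giving ((s -> t) -> (e -> t)).
At [vorn [kiv glim]], [kiv glim] : ((s -> t) -> (e -> t)) takes vorn : (s -> t), giving (e -> t).
At [[vorn [kiv glim]] florp], florp : ((e -> t) -> ((e -> s) -> (e -> (t -> (s -> e))))) takes [vorn [kiv glim]] : (e -> t), giving ((e -> s) -> (e -> (t -> (s -> e)))).
At [sned [[vorn [kiv glim]] florp]], [[vorn [kiv glim]] florp] : ((e -> s) -> (e -> (t -> (s -> e)))) takes sned : (e -> s), giving (e -> (t -> (s -> e))).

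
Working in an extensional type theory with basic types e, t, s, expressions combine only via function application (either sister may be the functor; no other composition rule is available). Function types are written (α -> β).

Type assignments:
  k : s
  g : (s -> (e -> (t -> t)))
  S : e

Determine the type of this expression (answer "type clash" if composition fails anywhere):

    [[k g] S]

(t -> t)

[k g]: g is (s -> (e -> (t -> t))), k is s; result (e -> (t -> t)).
[[k g] S]: [k g] is (e -> (t -> t)), S is e; result (t -> t).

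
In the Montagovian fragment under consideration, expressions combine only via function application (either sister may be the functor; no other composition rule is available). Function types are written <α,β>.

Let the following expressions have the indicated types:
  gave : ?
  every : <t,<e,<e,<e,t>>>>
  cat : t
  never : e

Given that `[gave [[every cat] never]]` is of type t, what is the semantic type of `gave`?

[gave [[every cat] never]] must have type t. The sister [[every cat] never] has type <e,<e,t>>; that is not a function onto t, so gave must be the functor, of type <<e,<e,t>>,t>.

<<e,<e,t>>,t>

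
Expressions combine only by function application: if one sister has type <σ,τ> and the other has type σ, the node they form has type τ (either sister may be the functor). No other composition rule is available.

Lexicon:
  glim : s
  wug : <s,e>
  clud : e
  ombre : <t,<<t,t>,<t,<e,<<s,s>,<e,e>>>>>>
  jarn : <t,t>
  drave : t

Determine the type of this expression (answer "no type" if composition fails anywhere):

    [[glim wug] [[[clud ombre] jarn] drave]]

no type

[glim wug] — wug of type <s,e> combines with glim of type s: type e.
[clud ombre]: e with <t,<<t,t>,<t,<e,<<s,s>,<e,e>>>>>> — neither is a function whose domain matches the other; composition fails here.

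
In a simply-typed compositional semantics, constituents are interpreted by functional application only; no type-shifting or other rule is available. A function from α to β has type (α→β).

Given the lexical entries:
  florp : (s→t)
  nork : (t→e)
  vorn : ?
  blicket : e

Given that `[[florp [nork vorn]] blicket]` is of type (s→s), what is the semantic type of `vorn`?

[[florp [nork vorn]] blicket] is required to be (s→s). blicket : e cannot yield (s→s) as functor, so [florp [nork vorn]] : (e→(s→s)).
[florp [nork vorn]] is required to be (e→(s→s)). florp : (s→t) cannot yield (e→(s→s)) as functor, so [nork vorn] : ((s→t)→(e→(s→s))).
[nork vorn] is required to be ((s→t)→(e→(s→s))). nork : (t→e) cannot yield ((s→t)→(e→(s→s))) as functor, so vorn : ((t→e)→((s→t)→(e→(s→s)))).

((t→e)→((s→t)→(e→(s→s))))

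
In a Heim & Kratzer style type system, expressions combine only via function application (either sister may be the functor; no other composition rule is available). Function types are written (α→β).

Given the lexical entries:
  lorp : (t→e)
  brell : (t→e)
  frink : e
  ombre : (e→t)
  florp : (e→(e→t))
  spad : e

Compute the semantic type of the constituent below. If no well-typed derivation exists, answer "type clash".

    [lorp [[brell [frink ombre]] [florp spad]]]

At [frink ombre], ombre : (e→t) takes frink : e, giving t.
At [brell [frink ombre]], brell : (t→e) takes [frink ombre] : t, giving e.
At [florp spad], florp : (e→(e→t)) takes spad : e, giving (e→t).
At [[brell [frink ombre]] [florp spad]], [florp spad] : (e→t) takes [brell [frink ombre]] : e, giving t.
At [lorp [[brell [frink ombre]] [florp spad]]], lorp : (t→e) takes [[brell [frink ombre]] [florp spad]] : t, giving e.

e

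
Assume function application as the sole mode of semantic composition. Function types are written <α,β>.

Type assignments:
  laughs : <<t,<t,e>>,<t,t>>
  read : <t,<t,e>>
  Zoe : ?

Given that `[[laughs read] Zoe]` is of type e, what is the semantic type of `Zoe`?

<<t,t>,e>

At [[laughs read] Zoe] (required: e): [laughs read] is <t,t>, which is not a function with range e; hence Zoe is the functor — type <<t,t>,e>.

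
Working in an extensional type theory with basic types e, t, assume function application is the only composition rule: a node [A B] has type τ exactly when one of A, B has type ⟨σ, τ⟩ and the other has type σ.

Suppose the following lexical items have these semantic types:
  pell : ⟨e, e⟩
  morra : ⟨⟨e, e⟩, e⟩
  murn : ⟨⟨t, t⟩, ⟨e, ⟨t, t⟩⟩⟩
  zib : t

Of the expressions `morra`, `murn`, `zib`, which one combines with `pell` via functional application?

morra — combines: morra : ⟨⟨e, e⟩, e⟩ takes pell : ⟨e, e⟩ as argument, giving e.
murn : ⟨⟨t, t⟩, ⟨e, ⟨t, t⟩⟩⟩ — neither side's domain matches the other.
zib : t — neither side's domain matches the other.

morra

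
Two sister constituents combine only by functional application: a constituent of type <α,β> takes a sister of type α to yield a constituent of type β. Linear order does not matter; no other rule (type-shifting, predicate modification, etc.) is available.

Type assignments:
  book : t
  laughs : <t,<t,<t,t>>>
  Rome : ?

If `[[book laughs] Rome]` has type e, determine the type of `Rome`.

For [[book laughs] Rome] to have type e with [book laughs] of type <t,<t,t>>, Rome must be the function: Rome : <<t,<t,t>>,e>.

<<t,<t,t>>,e>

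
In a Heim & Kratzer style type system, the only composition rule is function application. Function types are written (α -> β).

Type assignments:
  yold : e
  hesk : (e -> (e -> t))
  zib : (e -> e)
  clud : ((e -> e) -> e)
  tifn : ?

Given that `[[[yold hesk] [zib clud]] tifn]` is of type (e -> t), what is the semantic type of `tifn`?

(t -> (e -> t))

[[[yold hesk] [zib clud]] tifn] is required to be (e -> t). [[yold hesk] [zib clud]] : t cannot yield (e -> t) as functor, so tifn : (t -> (e -> t)).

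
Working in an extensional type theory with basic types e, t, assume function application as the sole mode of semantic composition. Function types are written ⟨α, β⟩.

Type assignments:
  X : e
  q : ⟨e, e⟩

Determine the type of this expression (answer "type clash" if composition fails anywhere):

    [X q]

e

At [X q], q : ⟨e, e⟩ takes X : e, giving e.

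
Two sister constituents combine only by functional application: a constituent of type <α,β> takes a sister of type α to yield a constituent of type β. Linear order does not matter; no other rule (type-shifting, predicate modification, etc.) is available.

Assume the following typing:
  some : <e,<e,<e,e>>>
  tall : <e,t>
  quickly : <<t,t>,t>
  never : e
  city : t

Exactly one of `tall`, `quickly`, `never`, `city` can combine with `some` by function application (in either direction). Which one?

never

tall : <e,t> — no; some wants e, and tall wants e.
quickly : <<t,t>,t> — no; some wants e, and quickly wants <t,t>.
never — combines: some : <e,<e,<e,e>>> takes never : e as argument, giving <e,<e,e>>.
city : t — no; some wants e, and city wants nothing (atomic).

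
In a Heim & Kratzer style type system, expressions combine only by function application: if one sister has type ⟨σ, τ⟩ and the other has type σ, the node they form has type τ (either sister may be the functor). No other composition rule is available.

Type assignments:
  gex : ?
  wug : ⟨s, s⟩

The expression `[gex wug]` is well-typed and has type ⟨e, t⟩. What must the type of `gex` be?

⟨⟨s, s⟩, ⟨e, t⟩⟩

For [gex wug] to have type ⟨e, t⟩ with wug of type ⟨s, s⟩, gex must be the function: gex : ⟨⟨s, s⟩, ⟨e, t⟩⟩.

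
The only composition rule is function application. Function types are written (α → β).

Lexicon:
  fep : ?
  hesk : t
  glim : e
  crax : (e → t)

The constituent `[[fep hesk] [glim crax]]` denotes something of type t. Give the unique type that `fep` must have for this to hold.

[[fep hesk] [glim crax]] must have type t. The sister [glim crax] has type t; that is not a function onto t, so [fep hesk] must be the functor, of type (t → t).
[fep hesk] must have type (t → t). The sister hesk has type t; that is not a function onto (t → t), so fep must be the functor, of type (t → (t → t)).

(t → (t → t))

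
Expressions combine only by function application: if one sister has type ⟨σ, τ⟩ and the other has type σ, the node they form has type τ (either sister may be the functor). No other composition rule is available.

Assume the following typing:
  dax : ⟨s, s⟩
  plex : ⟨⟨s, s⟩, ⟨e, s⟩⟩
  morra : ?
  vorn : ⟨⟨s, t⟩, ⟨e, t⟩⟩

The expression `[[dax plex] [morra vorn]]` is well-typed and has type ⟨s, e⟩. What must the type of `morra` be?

For [[dax plex] [morra vorn]] to have type ⟨s, e⟩ with [dax plex] of type ⟨e, s⟩, [morra vorn] must be the function: [morra vorn] : ⟨⟨e, s⟩, ⟨s, e⟩⟩.
For [morra vorn] to have type ⟨⟨e, s⟩, ⟨s, e⟩⟩ with vorn of type ⟨⟨s, t⟩, ⟨e, t⟩⟩, morra must be the function: morra : ⟨⟨⟨s, t⟩, ⟨e, t⟩⟩, ⟨⟨e, s⟩, ⟨s, e⟩⟩⟩.

⟨⟨⟨s, t⟩, ⟨e, t⟩⟩, ⟨⟨e, s⟩, ⟨s, e⟩⟩⟩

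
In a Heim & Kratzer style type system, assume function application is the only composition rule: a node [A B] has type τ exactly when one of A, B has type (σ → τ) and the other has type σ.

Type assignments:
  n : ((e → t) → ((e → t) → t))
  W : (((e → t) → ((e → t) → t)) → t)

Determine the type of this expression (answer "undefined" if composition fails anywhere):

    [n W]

[n W] — W of type (((e → t) → ((e → t) → t)) → t) combines with n of type ((e → t) → ((e → t) → t)): type t.

t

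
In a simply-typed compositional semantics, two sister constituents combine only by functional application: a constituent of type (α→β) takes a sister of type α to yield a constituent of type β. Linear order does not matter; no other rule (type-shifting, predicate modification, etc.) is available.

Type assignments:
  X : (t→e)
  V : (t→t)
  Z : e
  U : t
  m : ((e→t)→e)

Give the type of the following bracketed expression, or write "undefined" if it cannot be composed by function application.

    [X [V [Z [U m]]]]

undefined

[U m]: t and ((e→t)→e) cannot combine by function application — type clash.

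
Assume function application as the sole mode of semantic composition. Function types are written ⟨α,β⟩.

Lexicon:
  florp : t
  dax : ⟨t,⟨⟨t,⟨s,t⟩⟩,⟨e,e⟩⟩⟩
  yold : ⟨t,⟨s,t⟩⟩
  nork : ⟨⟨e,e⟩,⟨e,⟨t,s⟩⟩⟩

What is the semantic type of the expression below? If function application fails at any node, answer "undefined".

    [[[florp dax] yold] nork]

[florp dax] — dax of type ⟨t,⟨⟨t,⟨s,t⟩⟩,⟨e,e⟩⟩⟩ combines with florp of type t: type ⟨⟨t,⟨s,t⟩⟩,⟨e,e⟩⟩.
[[florp dax] yold] — [florp dax] of type ⟨⟨t,⟨s,t⟩⟩,⟨e,e⟩⟩ combines with yold of type ⟨t,⟨s,t⟩⟩: type ⟨e,e⟩.
[[[florp dax] yold] nork] — nork of type ⟨⟨e,e⟩,⟨e,⟨t,s⟩⟩⟩ combines with [[florp dax] yold] of type ⟨e,e⟩: type ⟨e,⟨t,s⟩⟩.

⟨e,⟨t,s⟩⟩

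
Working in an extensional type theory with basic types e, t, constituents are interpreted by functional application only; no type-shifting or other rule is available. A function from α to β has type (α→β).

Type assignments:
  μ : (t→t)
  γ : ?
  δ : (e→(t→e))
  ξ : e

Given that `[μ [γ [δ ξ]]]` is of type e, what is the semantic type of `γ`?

[μ [γ [δ ξ]]] must have type e. The sister μ has type (t→t); that is not a function onto e, so [γ [δ ξ]] must be the functor, of type ((t→t)→e).
[γ [δ ξ]] must have type ((t→t)→e). The sister [δ ξ] has type (t→e); that is not a function onto ((t→t)→e), so γ must be the functor, of type ((t→e)→((t→t)→e)).

((t→e)→((t→t)→e))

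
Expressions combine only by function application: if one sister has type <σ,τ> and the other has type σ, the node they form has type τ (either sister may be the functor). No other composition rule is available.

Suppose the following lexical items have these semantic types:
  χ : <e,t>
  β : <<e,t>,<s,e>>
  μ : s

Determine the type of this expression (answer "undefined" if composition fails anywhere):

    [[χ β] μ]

e

[χ β]: β is <<e,t>,<s,e>>, χ is <e,t>; result <s,e>.
[[χ β] μ]: [χ β] is <s,e>, μ is s; result e.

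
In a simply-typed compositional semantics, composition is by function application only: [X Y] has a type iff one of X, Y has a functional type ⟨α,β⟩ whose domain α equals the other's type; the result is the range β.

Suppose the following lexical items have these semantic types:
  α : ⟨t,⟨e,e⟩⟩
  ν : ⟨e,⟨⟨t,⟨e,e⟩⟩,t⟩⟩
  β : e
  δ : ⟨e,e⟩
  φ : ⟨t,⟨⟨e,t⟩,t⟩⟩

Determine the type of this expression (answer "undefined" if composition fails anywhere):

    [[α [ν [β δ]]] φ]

[β δ]: δ is ⟨e,e⟩, β is e; result e.
[ν [β δ]]: ν is ⟨e,⟨⟨t,⟨e,e⟩⟩,t⟩⟩, [β δ] is e; result ⟨⟨t,⟨e,e⟩⟩,t⟩.
[α [ν [β δ]]]: [ν [β δ]] is ⟨⟨t,⟨e,e⟩⟩,t⟩, α is ⟨t,⟨e,e⟩⟩; result t.
[[α [ν [β δ]]] φ]: φ is ⟨t,⟨⟨e,t⟩,t⟩⟩, [α [ν [β δ]]] is t; result ⟨⟨e,t⟩,t⟩.

⟨⟨e,t⟩,t⟩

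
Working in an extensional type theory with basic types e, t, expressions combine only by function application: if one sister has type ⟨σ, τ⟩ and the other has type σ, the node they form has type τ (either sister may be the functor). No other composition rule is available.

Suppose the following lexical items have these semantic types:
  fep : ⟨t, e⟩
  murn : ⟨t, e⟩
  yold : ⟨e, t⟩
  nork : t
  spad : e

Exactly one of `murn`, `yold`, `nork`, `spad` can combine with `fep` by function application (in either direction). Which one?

murn : ⟨t, e⟩ — neither side's domain matches the other.
yold : ⟨e, t⟩ — neither side's domain matches the other.
nork — combines: fep : ⟨t, e⟩ takes nork : t as argument, giving e.
spad : e — neither side's domain matches the other.

nork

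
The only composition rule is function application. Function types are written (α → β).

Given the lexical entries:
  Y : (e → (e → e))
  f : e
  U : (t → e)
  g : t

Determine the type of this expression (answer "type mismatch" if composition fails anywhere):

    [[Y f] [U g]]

[Y f]: functor Y : (e → (e → e)), argument f : e; result (e → e).
[U g]: functor U : (t → e), argument g : t; result e.
[[Y f] [U g]]: functor [Y f] : (e → e), argument [U g] : e; result e.

e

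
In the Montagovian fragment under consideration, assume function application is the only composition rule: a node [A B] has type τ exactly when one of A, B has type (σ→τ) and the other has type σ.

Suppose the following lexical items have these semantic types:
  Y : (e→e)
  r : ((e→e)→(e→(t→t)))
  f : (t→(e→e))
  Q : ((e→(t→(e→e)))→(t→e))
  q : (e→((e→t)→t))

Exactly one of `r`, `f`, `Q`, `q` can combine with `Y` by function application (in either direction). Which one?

r

r — combines: r : ((e→e)→(e→(t→t))) takes Y : (e→e) as argument, giving (e→(t→t)).
f : (t→(e→e)) — neither side's domain matches the other.
Q : ((e→(t→(e→e)))→(t→e)) — neither side's domain matches the other.
q : (e→((e→t)→t)) — neither side's domain matches the other.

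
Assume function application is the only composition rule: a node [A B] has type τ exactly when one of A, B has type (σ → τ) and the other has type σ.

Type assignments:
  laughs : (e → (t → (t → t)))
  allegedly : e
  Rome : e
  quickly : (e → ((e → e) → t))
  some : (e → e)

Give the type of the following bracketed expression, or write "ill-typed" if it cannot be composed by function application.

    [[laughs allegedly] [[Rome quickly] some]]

[laughs allegedly]: (e → (t → (t → t))) applied to e yields (t → (t → t)).
[Rome quickly]: (e → ((e → e) → t)) applied to e yields ((e → e) → t).
[[Rome quickly] some]: ((e → e) → t) applied to (e → e) yields t.
[[laughs allegedly] [[Rome quickly] some]]: (t → (t → t)) applied to t yields (t → t).

(t → t)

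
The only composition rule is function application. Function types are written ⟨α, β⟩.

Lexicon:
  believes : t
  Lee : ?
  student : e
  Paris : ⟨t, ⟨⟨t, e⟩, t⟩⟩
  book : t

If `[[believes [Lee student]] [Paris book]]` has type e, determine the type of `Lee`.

⟨e, ⟨t, ⟨⟨⟨t, e⟩, t⟩, e⟩⟩⟩

For [[believes [Lee student]] [Paris book]] to have type e with [Paris book] of type ⟨⟨t, e⟩, t⟩, [believes [Lee student]] must be the function: [believes [Lee student]] : ⟨⟨⟨t, e⟩, t⟩, e⟩.
For [believes [Lee student]] to have type ⟨⟨⟨t, e⟩, t⟩, e⟩ with believes of type t, [Lee student] must be the function: [Lee student] : ⟨t, ⟨⟨⟨t, e⟩, t⟩, e⟩⟩.
For [Lee student] to have type ⟨t, ⟨⟨⟨t, e⟩, t⟩, e⟩⟩ with student of type e, Lee must be the function: Lee : ⟨e, ⟨t, ⟨⟨⟨t, e⟩, t⟩, e⟩⟩⟩.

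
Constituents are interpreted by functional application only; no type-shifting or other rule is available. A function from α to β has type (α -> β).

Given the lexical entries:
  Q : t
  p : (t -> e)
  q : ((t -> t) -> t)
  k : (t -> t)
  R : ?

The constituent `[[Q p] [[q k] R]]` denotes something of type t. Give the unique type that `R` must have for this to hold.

At [[Q p] [[q k] R]] (required: t): [Q p] is e, which is not a function with range t; hence [[q k] R] is the functor — type (e -> t).
At [[q k] R] (required: (e -> t)): [q k] is t, which is not a function with range (e -> t); hence R is the functor — type (t -> (e -> t)).

(t -> (e -> t))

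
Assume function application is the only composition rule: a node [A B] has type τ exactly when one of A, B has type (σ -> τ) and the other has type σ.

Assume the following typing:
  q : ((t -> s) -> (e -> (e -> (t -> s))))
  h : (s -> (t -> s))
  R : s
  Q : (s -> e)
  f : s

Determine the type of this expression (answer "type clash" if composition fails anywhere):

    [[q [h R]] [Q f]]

(e -> (t -> s))

[h R]: functor h : (s -> (t -> s)), argument R : s; result (t -> s).
[q [h R]]: functor q : ((t -> s) -> (e -> (e -> (t -> s)))), argument [h R] : (t -> s); result (e -> (e -> (t -> s))).
[Q f]: functor Q : (s -> e), argument f : s; result e.
[[q [h R]] [Q f]]: functor [q [h R]] : (e -> (e -> (t -> s))), argument [Q f] : e; result (e -> (t -> s)).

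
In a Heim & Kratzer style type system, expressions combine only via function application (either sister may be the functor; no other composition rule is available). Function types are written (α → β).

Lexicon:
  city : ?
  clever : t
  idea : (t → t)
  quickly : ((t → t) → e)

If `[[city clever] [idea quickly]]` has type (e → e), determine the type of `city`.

[[city clever] [idea quickly]] is required to be (e → e). [idea quickly] : e cannot yield (e → e) as functor, so [city clever] : (e → (e → e)).
[city clever] is required to be (e → (e → e)). clever : t cannot yield (e → (e → e)) as functor, so city : (t → (e → (e → e))).

(t → (e → (e → e)))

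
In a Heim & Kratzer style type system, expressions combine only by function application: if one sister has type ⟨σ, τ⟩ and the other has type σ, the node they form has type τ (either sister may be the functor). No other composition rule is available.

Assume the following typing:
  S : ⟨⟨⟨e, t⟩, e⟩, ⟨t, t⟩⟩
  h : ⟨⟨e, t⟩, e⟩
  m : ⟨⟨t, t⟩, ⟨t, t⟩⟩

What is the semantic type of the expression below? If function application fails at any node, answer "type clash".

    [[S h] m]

[S h] — S of type ⟨⟨⟨e, t⟩, e⟩, ⟨t, t⟩⟩ combines with h of type ⟨⟨e, t⟩, e⟩: type ⟨t, t⟩.
[[S h] m] — m of type ⟨⟨t, t⟩, ⟨t, t⟩⟩ combines with [S h] of type ⟨t, t⟩: type ⟨t, t⟩.

⟨t, t⟩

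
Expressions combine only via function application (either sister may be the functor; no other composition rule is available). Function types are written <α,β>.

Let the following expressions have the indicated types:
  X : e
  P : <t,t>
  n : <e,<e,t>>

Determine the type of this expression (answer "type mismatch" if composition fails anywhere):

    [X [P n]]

[P n]: <t,t> with <e,<e,t>> — neither is a function whose domain matches the other; composition fails here.

type mismatch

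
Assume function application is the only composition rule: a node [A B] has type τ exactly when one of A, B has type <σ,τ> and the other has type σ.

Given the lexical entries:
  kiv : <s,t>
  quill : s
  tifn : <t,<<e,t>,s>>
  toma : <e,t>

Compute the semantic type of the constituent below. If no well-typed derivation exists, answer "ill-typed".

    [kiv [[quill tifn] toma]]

[quill tifn]: s and <t,<<e,t>,s>> cannot combine by function application — type clash.

ill-typed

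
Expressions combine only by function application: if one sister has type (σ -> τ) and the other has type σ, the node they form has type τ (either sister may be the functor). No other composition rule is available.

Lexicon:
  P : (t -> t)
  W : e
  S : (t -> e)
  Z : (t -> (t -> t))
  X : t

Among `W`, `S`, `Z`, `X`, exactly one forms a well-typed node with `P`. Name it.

W : e — P needs t; W needs nothing (atomic); neither fits.
S : (t -> e) — P needs t; S needs t; neither fits.
Z : (t -> (t -> t)) — P needs t; Z needs t; neither fits.
X — combines: P : (t -> t) takes X : t as argument, giving t.

X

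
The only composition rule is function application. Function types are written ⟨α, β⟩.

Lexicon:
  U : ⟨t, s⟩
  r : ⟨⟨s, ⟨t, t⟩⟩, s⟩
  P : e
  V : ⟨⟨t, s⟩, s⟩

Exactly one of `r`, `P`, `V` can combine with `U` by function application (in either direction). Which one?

V

r : ⟨⟨s, ⟨t, t⟩⟩, s⟩ — no; U wants t, and r wants ⟨s, ⟨t, t⟩⟩.
P : e — no; U wants t, and P wants nothing (atomic).
V — combines: V : ⟨⟨t, s⟩, s⟩ takes U : ⟨t, s⟩ as argument, giving s.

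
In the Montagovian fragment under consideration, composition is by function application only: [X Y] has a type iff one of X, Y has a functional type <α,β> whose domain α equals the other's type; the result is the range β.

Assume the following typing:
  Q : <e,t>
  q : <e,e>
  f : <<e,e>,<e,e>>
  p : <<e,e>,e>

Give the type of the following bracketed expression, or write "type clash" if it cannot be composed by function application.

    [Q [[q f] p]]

t

[q f]: functor f : <<e,e>,<e,e>>, argument q : <e,e>; result <e,e>.
[[q f] p]: functor p : <<e,e>,e>, argument [q f] : <e,e>; result e.
[Q [[q f] p]]: functor Q : <e,t>, argument [[q f] p] : e; result t.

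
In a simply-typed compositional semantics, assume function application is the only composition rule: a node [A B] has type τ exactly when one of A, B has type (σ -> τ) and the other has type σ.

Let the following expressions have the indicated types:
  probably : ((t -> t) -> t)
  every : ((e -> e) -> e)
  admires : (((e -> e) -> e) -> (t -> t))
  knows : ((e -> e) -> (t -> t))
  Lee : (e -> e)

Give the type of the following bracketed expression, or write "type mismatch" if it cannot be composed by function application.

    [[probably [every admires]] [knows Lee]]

[every admires]: admires is (((e -> e) -> e) -> (t -> t)), every is ((e -> e) -> e); result (t -> t).
[probably [every admires]]: probably is ((t -> t) -> t), [every admires] is (t -> t); result t.
[knows Lee]: knows is ((e -> e) -> (t -> t)), Lee is (e -> e); result (t -> t).
[[probably [every admires]] [knows Lee]]: [knows Lee] is (t -> t), [probably [every admires]] is t; result t.

t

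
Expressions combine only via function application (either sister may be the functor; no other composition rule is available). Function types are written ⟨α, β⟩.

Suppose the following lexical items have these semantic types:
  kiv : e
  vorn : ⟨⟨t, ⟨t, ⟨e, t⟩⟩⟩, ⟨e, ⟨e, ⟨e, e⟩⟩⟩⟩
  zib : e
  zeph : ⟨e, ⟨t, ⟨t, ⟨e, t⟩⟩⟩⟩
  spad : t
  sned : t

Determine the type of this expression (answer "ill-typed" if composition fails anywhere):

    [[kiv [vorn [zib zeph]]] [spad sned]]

[zib zeph]: ⟨e, ⟨t, ⟨t, ⟨e, t⟩⟩⟩⟩ applied to e yields ⟨t, ⟨t, ⟨e, t⟩⟩⟩.
[vorn [zib zeph]]: ⟨⟨t, ⟨t, ⟨e, t⟩⟩⟩, ⟨e, ⟨e, ⟨e, e⟩⟩⟩⟩ applied to ⟨t, ⟨t, ⟨e, t⟩⟩⟩ yields ⟨e, ⟨e, ⟨e, e⟩⟩⟩.
[kiv [vorn [zib zeph]]]: ⟨e, ⟨e, ⟨e, e⟩⟩⟩ applied to e yields ⟨e, ⟨e, e⟩⟩.
[spad sned]: t with t — neither is a function whose domain matches the other; composition fails here.

ill-typed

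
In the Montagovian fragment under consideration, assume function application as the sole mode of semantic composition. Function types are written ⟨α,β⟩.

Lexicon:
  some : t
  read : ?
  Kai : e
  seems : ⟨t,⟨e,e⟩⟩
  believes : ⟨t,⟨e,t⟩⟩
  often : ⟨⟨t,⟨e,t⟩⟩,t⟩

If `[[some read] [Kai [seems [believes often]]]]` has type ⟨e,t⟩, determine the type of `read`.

[[some read] [Kai [seems [believes often]]]] is required to be ⟨e,t⟩. [Kai [seems [believes often]]] : e cannot yield ⟨e,t⟩ as functor, so [some read] : ⟨e,⟨e,t⟩⟩.
[some read] is required to be ⟨e,⟨e,t⟩⟩. some : t cannot yield ⟨e,⟨e,t⟩⟩ as functor, so read : ⟨t,⟨e,⟨e,t⟩⟩⟩.

⟨t,⟨e,⟨e,t⟩⟩⟩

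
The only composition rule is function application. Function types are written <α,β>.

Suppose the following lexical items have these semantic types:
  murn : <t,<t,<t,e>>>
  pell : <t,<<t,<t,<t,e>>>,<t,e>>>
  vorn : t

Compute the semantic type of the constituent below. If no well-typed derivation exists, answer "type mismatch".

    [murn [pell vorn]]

At [pell vorn], pell : <t,<<t,<t,<t,e>>>,<t,e>>> takes vorn : t, giving <<t,<t,<t,e>>>,<t,e>>.
At [murn [pell vorn]], [pell vorn] : <<t,<t,<t,e>>>,<t,e>> takes murn : <t,<t,<t,e>>>, giving <t,e>.

<t,e>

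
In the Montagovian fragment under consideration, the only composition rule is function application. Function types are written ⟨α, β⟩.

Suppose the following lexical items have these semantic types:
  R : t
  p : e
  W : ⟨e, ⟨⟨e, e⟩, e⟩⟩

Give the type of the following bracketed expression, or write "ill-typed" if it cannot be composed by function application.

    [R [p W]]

ill-typed

[p W]: functor W : ⟨e, ⟨⟨e, e⟩, e⟩⟩, argument p : e; result ⟨⟨e, e⟩, e⟩.
[R [p W]]: t and ⟨⟨e, e⟩, e⟩ cannot combine by function application — type clash.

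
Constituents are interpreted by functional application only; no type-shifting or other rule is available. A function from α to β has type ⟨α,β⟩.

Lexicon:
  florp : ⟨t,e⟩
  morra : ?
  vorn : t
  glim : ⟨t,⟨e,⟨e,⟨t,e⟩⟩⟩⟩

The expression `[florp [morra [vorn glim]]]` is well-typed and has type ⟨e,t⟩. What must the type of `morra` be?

[florp [morra [vorn glim]]] must have type ⟨e,t⟩. The sister florp has type ⟨t,e⟩; that is not a function onto ⟨e,t⟩, so [morra [vorn glim]] must be the functor, of type ⟨⟨t,e⟩,⟨e,t⟩⟩.
[morra [vorn glim]] must have type ⟨⟨t,e⟩,⟨e,t⟩⟩. The sister [vorn glim] has type ⟨e,⟨e,⟨t,e⟩⟩⟩; that is not a function onto ⟨⟨t,e⟩,⟨e,t⟩⟩, so morra must be the functor, of type ⟨⟨e,⟨e,⟨t,e⟩⟩⟩,⟨⟨t,e⟩,⟨e,t⟩⟩⟩.

⟨⟨e,⟨e,⟨t,e⟩⟩⟩,⟨⟨t,e⟩,⟨e,t⟩⟩⟩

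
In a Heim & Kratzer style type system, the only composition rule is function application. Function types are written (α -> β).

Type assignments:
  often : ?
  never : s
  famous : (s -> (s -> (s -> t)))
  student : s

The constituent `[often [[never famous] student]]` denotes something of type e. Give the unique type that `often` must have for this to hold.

For [often [[never famous] student]] to have type e with [[never famous] student] of type (s -> t), often must be the function: often : ((s -> t) -> e).

((s -> t) -> e)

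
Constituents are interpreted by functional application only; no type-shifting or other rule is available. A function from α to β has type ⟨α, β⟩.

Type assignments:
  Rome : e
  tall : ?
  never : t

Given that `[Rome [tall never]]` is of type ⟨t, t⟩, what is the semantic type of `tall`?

⟨t, ⟨e, ⟨t, t⟩⟩⟩

For [Rome [tall never]] to have type ⟨t, t⟩ with Rome of type e, [tall never] must be the function: [tall never] : ⟨e, ⟨t, t⟩⟩.
For [tall never] to have type ⟨e, ⟨t, t⟩⟩ with never of type t, tall must be the function: tall : ⟨t, ⟨e, ⟨t, t⟩⟩⟩.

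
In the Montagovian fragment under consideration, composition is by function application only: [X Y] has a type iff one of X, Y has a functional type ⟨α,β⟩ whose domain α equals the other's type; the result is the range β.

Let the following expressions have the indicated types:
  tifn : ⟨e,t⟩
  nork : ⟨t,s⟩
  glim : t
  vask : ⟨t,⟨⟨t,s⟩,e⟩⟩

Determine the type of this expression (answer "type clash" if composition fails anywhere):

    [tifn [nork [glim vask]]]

t

[glim vask]: ⟨t,⟨⟨t,s⟩,e⟩⟩ applied to t yields ⟨⟨t,s⟩,e⟩.
[nork [glim vask]]: ⟨⟨t,s⟩,e⟩ applied to ⟨t,s⟩ yields e.
[tifn [nork [glim vask]]]: ⟨e,t⟩ applied to e yields t.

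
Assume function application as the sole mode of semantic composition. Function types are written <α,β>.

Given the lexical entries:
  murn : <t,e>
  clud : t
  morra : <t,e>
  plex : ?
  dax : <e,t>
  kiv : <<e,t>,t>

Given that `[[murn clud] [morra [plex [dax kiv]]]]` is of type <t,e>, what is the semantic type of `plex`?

<t,<<t,e>,<e,<t,e>>>>

For [[murn clud] [morra [plex [dax kiv]]]] to have type <t,e> with [murn clud] of type e, [morra [plex [dax kiv]]] must be the function: [morra [plex [dax kiv]]] : <e,<t,e>>.
For [morra [plex [dax kiv]]] to have type <e,<t,e>> with morra of type <t,e>, [plex [dax kiv]] must be the function: [plex [dax kiv]] : <<t,e>,<e,<t,e>>>.
For [plex [dax kiv]] to have type <<t,e>,<e,<t,e>>> with [dax kiv] of type t, plex must be the function: plex : <t,<<t,e>,<e,<t,e>>>>.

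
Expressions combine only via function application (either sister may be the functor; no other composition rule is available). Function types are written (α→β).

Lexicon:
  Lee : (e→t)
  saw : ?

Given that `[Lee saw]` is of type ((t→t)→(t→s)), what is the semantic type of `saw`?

((e→t)→((t→t)→(t→s)))

[Lee saw] must have type ((t→t)→(t→s)). The sister Lee has type (e→t); that is not a function onto ((t→t)→(t→s)), so saw must be the functor, of type ((e→t)→((t→t)→(t→s))).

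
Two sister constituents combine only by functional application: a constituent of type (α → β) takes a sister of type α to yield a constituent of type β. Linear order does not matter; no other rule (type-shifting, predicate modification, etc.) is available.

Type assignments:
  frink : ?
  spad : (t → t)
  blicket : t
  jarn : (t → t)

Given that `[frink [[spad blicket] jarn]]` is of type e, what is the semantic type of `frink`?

[frink [[spad blicket] jarn]] must have type e. The sister [[spad blicket] jarn] has type t; that is not a function onto e, so frink must be the functor, of type (t → e).

(t → e)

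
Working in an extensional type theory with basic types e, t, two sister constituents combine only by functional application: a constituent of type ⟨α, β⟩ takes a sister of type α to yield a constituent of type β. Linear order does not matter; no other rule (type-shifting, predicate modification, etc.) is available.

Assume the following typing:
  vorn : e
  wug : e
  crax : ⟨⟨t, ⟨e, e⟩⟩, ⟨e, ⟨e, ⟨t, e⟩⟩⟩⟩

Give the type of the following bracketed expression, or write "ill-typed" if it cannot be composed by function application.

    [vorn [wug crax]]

ill-typed

[wug crax]: e with ⟨⟨t, ⟨e, e⟩⟩, ⟨e, ⟨e, ⟨t, e⟩⟩⟩⟩ — neither is a function whose domain matches the other; composition fails here.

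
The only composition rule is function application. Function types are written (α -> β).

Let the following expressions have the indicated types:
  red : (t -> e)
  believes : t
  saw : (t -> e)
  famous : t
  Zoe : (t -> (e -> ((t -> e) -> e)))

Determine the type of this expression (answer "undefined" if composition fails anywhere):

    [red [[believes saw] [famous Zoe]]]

e

At [believes saw], saw : (t -> e) takes believes : t, giving e.
At [famous Zoe], Zoe : (t -> (e -> ((t -> e) -> e))) takes famous : t, giving (e -> ((t -> e) -> e)).
At [[believes saw] [famous Zoe]], [famous Zoe] : (e -> ((t -> e) -> e)) takes [believes saw] : e, giving ((t -> e) -> e).
At [red [[believes saw] [famous Zoe]]], [[believes saw] [famous Zoe]] : ((t -> e) -> e) takes red : (t -> e), giving e.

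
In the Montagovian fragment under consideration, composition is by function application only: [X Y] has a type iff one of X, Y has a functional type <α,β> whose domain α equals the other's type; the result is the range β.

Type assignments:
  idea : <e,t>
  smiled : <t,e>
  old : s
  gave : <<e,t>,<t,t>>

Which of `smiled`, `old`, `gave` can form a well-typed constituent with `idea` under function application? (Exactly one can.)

gave

smiled : <t,e> — no; idea wants e, and smiled wants t.
old : s — no; idea wants e, and old wants nothing (atomic).
gave — combines: gave : <<e,t>,<t,t>> takes idea : <e,t> as argument, giving <t,t>.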